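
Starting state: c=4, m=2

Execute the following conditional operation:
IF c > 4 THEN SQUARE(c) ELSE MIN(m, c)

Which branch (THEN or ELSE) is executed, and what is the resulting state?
Branch: ELSE, Final state: c=4, m=2

Evaluating condition: c > 4
c = 4
Condition is False, so ELSE branch executes
After MIN(m, c): c=4, m=2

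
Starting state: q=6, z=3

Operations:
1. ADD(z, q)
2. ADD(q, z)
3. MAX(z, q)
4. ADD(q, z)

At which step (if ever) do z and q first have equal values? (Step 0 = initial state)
Step 3

z and q first become equal after step 3.

Comparing values at each step:
Initial: z=3, q=6
After step 1: z=9, q=6
After step 2: z=9, q=15
After step 3: z=15, q=15 ← equal!
After step 4: z=15, q=30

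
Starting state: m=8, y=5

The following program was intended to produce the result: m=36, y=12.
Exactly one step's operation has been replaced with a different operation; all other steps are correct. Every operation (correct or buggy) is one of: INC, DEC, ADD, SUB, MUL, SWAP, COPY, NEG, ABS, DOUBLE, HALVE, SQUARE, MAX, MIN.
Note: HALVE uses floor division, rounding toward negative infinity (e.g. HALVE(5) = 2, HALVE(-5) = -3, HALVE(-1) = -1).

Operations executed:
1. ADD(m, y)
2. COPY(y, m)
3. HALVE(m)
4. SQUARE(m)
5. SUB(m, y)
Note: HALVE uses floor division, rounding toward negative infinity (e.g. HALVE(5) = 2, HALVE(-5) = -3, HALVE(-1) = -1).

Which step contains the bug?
Step 5

Trace with buggy code:
Initial: m=8, y=5
After step 1: m=13, y=5
After step 2: m=13, y=13
After step 3: m=6, y=13
After step 4: m=36, y=13
After step 5: m=23, y=13
Actual final m=23, y=13 ≠ expected m=36, y=12.
Step 5 is the only position where a single-operation replacement can produce the expected result.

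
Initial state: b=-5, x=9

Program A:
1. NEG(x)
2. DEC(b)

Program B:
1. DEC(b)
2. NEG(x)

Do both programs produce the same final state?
Yes

Program A final state: b=-6, x=-9
Program B final state: b=-6, x=-9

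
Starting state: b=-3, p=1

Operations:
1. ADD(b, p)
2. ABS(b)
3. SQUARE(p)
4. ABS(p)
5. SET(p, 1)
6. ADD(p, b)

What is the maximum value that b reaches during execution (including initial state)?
2

Values of b at each step:
Initial: b = -3
After step 1: b = -2
After step 2: b = 2 ← maximum
After step 3: b = 2
After step 4: b = 2
After step 5: b = 2
After step 6: b = 2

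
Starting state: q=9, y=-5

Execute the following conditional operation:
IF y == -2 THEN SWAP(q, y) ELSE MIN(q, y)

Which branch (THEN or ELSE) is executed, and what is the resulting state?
Branch: ELSE, Final state: q=-5, y=-5

Evaluating condition: y == -2
y = -5
Condition is False, so ELSE branch executes
After MIN(q, y): q=-5, y=-5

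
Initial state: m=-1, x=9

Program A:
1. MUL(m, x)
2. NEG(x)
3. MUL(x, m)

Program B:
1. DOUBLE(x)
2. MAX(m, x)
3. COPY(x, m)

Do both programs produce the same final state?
No

Program A final state: m=-9, x=81
Program B final state: m=18, x=18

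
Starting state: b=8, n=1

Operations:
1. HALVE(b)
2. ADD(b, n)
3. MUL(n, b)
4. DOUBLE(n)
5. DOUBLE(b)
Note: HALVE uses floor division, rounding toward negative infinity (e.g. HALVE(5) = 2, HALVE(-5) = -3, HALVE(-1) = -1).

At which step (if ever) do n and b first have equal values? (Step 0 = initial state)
Step 3

n and b first become equal after step 3.

Comparing values at each step:
Initial: n=1, b=8
After step 1: n=1, b=4
After step 2: n=1, b=5
After step 3: n=5, b=5 ← equal!
After step 4: n=10, b=5
After step 5: n=10, b=10 ← equal!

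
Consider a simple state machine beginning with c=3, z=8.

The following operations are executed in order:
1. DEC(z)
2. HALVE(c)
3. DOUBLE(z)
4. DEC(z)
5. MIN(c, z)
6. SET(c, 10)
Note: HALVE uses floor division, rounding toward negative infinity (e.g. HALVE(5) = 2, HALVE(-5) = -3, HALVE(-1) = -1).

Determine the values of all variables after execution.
{c: 10, z: 13}

Step-by-step execution:
Initial: c=3, z=8
After step 1 (DEC(z)): c=3, z=7
After step 2 (HALVE(c)): c=1, z=7
After step 3 (DOUBLE(z)): c=1, z=14
After step 4 (DEC(z)): c=1, z=13
After step 5 (MIN(c, z)): c=1, z=13
After step 6 (SET(c, 10)): c=10, z=13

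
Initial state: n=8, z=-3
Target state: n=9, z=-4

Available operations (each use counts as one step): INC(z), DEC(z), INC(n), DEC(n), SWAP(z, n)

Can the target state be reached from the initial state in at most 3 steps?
Yes

Path (2 steps): DEC(z) → INC(n)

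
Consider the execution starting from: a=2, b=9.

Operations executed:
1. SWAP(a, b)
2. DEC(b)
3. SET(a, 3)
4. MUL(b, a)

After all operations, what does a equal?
a = 3

Tracing execution:
Step 1: SWAP(a, b) → a = 9
Step 2: DEC(b) → a = 9
Step 3: SET(a, 3) → a = 3
Step 4: MUL(b, a) → a = 3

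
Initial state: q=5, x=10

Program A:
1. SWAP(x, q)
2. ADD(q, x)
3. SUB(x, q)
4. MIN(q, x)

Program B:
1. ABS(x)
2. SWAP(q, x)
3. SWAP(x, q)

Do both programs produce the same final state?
No

Program A final state: q=-10, x=-10
Program B final state: q=5, x=10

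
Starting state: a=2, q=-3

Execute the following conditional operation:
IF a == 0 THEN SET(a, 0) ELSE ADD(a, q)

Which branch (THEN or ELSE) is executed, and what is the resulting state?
Branch: ELSE, Final state: a=-1, q=-3

Evaluating condition: a == 0
a = 2
Condition is False, so ELSE branch executes
After ADD(a, q): a=-1, q=-3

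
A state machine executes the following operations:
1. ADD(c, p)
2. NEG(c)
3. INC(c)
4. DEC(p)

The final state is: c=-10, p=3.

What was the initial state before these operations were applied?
c=7, p=4

Working backwards:
Final state: c=-10, p=3
Before step 4 (DEC(p)): c=-10, p=4
Before step 3 (INC(c)): c=-11, p=4
Before step 2 (NEG(c)): c=11, p=4
Before step 1 (ADD(c, p)): c=7, p=4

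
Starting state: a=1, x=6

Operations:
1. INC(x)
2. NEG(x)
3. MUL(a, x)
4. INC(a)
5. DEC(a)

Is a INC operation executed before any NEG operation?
Yes

First INC: step 1
First NEG: step 2
Since 1 < 2, INC comes first.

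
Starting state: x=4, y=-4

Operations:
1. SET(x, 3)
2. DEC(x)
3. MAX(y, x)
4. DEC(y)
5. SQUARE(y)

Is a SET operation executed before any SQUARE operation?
Yes

First SET: step 1
First SQUARE: step 5
Since 1 < 5, SET comes first.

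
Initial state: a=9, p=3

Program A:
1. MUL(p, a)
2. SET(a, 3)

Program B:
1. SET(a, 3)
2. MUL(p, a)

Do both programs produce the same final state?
No

Program A final state: a=3, p=27
Program B final state: a=3, p=9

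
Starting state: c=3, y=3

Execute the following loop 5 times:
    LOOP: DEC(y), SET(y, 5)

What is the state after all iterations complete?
c=3, y=5

Iteration trace:
Start: c=3, y=3
After iteration 1: c=3, y=5
After iteration 2: c=3, y=5
After iteration 3: c=3, y=5
After iteration 4: c=3, y=5
After iteration 5: c=3, y=5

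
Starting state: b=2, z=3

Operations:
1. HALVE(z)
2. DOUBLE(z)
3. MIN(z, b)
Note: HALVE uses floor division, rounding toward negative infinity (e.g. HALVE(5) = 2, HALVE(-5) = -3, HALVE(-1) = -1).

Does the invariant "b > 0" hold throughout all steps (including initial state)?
Yes

The invariant holds at every step.

State at each step:
Initial: b=2, z=3
After step 1: b=2, z=1
After step 2: b=2, z=2
After step 3: b=2, z=2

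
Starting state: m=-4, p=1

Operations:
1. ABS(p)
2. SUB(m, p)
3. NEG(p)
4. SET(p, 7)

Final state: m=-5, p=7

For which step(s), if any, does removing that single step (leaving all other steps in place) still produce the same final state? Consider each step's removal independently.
Step(s) 1, 3

Testing removal of each single step:
Without step 1: final = m=-5, p=7 (same)
Without step 2: final = m=-4, p=7 (different)
Without step 3: final = m=-5, p=7 (same)
Without step 4: final = m=-5, p=-1 (different)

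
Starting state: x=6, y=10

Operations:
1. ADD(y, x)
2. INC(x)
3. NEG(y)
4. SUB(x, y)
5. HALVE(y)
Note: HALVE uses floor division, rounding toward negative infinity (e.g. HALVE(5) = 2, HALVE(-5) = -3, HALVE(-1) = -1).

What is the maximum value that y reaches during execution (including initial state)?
16

Values of y at each step:
Initial: y = 10
After step 1: y = 16 ← maximum
After step 2: y = 16
After step 3: y = -16
After step 4: y = -16
After step 5: y = -8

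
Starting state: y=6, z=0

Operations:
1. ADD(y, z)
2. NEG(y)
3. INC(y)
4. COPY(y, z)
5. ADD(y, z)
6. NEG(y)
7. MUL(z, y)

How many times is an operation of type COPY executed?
1

Counting COPY operations:
Step 4: COPY(y, z) ← COPY
Total: 1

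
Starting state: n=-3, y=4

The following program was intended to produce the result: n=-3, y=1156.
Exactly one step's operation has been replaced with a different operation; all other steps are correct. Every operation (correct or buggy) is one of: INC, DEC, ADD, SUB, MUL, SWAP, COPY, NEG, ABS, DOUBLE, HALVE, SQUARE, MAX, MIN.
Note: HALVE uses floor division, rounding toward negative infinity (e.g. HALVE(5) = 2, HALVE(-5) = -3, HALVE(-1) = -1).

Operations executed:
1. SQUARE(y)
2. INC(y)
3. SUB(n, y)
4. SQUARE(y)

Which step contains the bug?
Step 3

Trace with buggy code:
Initial: n=-3, y=4
After step 1: n=-3, y=16
After step 2: n=-3, y=17
After step 3: n=-20, y=17
After step 4: n=-20, y=289
Actual final n=-20, y=289 ≠ expected n=-3, y=1156.
Step 3 is the only position where a single-operation replacement can produce the expected result.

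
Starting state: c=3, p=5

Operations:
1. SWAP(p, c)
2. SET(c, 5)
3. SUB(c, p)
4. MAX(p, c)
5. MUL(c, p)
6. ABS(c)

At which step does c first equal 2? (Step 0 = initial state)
Step 3

Tracing c:
Initial: c = 3
After step 1: c = 5
After step 2: c = 5
After step 3: c = 2 ← first occurrence
After step 4: c = 2
After step 5: c = 6
After step 6: c = 6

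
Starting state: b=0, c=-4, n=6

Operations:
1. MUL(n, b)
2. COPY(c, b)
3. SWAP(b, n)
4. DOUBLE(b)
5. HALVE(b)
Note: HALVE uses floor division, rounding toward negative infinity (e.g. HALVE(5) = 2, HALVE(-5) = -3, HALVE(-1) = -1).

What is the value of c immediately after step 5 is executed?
c = 0

Tracing c through execution:
Initial: c = -4
After step 1 (MUL(n, b)): c = -4
After step 2 (COPY(c, b)): c = 0
After step 3 (SWAP(b, n)): c = 0
After step 4 (DOUBLE(b)): c = 0
After step 5 (HALVE(b)): c = 0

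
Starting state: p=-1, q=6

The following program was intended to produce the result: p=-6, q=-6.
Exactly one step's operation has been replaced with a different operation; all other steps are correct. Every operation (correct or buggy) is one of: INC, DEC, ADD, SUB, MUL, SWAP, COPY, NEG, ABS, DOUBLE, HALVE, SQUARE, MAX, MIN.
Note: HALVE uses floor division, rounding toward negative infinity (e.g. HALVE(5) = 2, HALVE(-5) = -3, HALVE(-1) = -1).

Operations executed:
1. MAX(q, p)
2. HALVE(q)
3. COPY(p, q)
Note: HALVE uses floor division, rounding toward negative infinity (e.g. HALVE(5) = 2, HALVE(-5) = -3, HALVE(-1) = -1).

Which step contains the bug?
Step 2

Trace with buggy code:
Initial: p=-1, q=6
After step 1: p=-1, q=6
After step 2: p=-1, q=3
After step 3: p=3, q=3
Actual final p=3, q=3 ≠ expected p=-6, q=-6.
Step 2 is the only position where a single-operation replacement can produce the expected result.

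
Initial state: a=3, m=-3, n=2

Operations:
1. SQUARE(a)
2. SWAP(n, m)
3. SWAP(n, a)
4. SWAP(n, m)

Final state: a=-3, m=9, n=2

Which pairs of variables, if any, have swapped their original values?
None

Comparing initial and final values:
a: 3 → -3
m: -3 → 9
n: 2 → 2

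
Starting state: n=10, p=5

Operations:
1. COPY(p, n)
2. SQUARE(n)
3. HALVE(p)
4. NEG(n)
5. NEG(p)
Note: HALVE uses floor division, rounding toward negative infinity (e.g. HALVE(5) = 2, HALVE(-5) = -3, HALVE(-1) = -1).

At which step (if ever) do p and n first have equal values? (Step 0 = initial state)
Step 1

p and n first become equal after step 1.

Comparing values at each step:
Initial: p=5, n=10
After step 1: p=10, n=10 ← equal!
After step 2: p=10, n=100
After step 3: p=5, n=100
After step 4: p=5, n=-100
After step 5: p=-5, n=-100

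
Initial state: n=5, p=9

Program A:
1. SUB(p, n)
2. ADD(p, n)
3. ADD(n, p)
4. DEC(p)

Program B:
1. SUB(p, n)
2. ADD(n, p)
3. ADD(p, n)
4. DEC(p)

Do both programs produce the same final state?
No

Program A final state: n=14, p=8
Program B final state: n=9, p=12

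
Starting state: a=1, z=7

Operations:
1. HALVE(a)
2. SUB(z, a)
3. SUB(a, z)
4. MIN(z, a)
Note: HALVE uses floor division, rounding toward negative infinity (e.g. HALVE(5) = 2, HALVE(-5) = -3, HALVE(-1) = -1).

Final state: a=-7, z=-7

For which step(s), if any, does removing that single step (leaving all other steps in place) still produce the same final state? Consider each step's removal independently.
Step(s) 2

Testing removal of each single step:
Without step 1: final = a=-5, z=-5 (different)
Without step 2: final = a=-7, z=-7 (same)
Without step 3: final = a=0, z=0 (different)
Without step 4: final = a=-7, z=7 (different)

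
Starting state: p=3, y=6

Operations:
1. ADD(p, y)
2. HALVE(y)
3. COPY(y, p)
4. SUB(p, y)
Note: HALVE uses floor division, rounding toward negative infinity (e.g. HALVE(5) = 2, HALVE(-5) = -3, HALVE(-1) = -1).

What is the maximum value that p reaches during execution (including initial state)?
9

Values of p at each step:
Initial: p = 3
After step 1: p = 9 ← maximum
After step 2: p = 9
After step 3: p = 9
After step 4: p = 0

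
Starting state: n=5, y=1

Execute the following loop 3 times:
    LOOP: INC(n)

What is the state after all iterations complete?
n=8, y=1

Iteration trace:
Start: n=5, y=1
After iteration 1: n=6, y=1
After iteration 2: n=7, y=1
After iteration 3: n=8, y=1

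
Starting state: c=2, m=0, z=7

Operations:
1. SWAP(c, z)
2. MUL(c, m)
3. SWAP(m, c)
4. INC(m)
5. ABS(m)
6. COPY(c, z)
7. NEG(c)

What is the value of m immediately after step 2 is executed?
m = 0

Tracing m through execution:
Initial: m = 0
After step 1 (SWAP(c, z)): m = 0
After step 2 (MUL(c, m)): m = 0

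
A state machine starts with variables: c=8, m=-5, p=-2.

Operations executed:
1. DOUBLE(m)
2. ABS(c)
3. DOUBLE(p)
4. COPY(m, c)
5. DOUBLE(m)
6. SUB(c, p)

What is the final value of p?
p = -4

Tracing execution:
Step 1: DOUBLE(m) → p = -2
Step 2: ABS(c) → p = -2
Step 3: DOUBLE(p) → p = -4
Step 4: COPY(m, c) → p = -4
Step 5: DOUBLE(m) → p = -4
Step 6: SUB(c, p) → p = -4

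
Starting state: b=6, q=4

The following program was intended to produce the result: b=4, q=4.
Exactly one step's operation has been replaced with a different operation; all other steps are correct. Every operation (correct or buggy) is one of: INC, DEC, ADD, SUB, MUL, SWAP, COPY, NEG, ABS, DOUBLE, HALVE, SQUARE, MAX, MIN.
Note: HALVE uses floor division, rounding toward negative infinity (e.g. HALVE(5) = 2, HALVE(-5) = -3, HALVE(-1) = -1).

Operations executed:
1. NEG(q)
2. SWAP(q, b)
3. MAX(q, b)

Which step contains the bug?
Step 1

Trace with buggy code:
Initial: b=6, q=4
After step 1: b=6, q=-4
After step 2: b=-4, q=6
After step 3: b=-4, q=6
Actual final b=-4, q=6 ≠ expected b=4, q=4.
Step 1 is the only position where a single-operation replacement can produce the expected result.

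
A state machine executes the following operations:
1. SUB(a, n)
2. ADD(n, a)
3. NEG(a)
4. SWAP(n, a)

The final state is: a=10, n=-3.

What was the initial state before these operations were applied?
a=10, n=7

Working backwards:
Final state: a=10, n=-3
Before step 4 (SWAP(n, a)): a=-3, n=10
Before step 3 (NEG(a)): a=3, n=10
Before step 2 (ADD(n, a)): a=3, n=7
Before step 1 (SUB(a, n)): a=10, n=7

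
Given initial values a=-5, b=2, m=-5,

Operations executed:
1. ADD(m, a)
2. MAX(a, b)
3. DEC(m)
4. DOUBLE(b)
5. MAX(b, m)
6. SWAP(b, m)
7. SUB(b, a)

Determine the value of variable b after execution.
b = -13

Tracing execution:
Step 1: ADD(m, a) → b = 2
Step 2: MAX(a, b) → b = 2
Step 3: DEC(m) → b = 2
Step 4: DOUBLE(b) → b = 4
Step 5: MAX(b, m) → b = 4
Step 6: SWAP(b, m) → b = -11
Step 7: SUB(b, a) → b = -13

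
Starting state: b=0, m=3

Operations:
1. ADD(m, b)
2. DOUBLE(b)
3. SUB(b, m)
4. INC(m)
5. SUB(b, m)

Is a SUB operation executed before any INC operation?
Yes

First SUB: step 3
First INC: step 4
Since 3 < 4, SUB comes first.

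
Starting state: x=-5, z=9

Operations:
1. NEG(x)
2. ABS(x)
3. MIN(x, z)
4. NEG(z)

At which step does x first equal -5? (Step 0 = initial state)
Step 0

Tracing x:
Initial: x = -5 ← first occurrence
After step 1: x = 5
After step 2: x = 5
After step 3: x = 5
After step 4: x = 5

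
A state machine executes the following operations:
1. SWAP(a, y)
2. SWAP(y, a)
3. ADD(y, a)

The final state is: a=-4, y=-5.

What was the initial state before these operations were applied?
a=-4, y=-1

Working backwards:
Final state: a=-4, y=-5
Before step 3 (ADD(y, a)): a=-4, y=-1
Before step 2 (SWAP(y, a)): a=-1, y=-4
Before step 1 (SWAP(a, y)): a=-4, y=-1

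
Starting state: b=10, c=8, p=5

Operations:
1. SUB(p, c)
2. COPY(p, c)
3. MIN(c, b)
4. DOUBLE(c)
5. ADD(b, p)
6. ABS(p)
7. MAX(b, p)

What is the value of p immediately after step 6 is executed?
p = 8

Tracing p through execution:
Initial: p = 5
After step 1 (SUB(p, c)): p = -3
After step 2 (COPY(p, c)): p = 8
After step 3 (MIN(c, b)): p = 8
After step 4 (DOUBLE(c)): p = 8
After step 5 (ADD(b, p)): p = 8
After step 6 (ABS(p)): p = 8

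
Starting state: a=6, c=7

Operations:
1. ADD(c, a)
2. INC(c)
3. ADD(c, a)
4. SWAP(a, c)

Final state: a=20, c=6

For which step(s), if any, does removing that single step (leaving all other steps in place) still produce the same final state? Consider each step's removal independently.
None - removing any single step changes the final result

Testing removal of each single step:
Without step 1: final = a=14, c=6 (different)
Without step 2: final = a=19, c=6 (different)
Without step 3: final = a=14, c=6 (different)
Without step 4: final = a=6, c=20 (different)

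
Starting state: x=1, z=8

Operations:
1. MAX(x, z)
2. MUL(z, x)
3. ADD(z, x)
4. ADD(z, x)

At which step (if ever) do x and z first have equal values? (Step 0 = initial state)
Step 1

x and z first become equal after step 1.

Comparing values at each step:
Initial: x=1, z=8
After step 1: x=8, z=8 ← equal!
After step 2: x=8, z=64
After step 3: x=8, z=72
After step 4: x=8, z=80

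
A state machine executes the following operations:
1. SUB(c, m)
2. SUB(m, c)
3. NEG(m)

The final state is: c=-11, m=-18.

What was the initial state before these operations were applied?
c=-4, m=7

Working backwards:
Final state: c=-11, m=-18
Before step 3 (NEG(m)): c=-11, m=18
Before step 2 (SUB(m, c)): c=-11, m=7
Before step 1 (SUB(c, m)): c=-4, m=7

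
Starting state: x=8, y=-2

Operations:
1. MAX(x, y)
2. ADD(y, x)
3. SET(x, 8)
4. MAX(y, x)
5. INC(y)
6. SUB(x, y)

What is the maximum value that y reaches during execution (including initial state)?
9

Values of y at each step:
Initial: y = -2
After step 1: y = -2
After step 2: y = 6
After step 3: y = 6
After step 4: y = 8
After step 5: y = 9 ← maximum
After step 6: y = 9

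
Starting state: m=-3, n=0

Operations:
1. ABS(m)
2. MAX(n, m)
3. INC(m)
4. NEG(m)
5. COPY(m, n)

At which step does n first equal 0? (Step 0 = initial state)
Step 0

Tracing n:
Initial: n = 0 ← first occurrence
After step 1: n = 0
After step 2: n = 3
After step 3: n = 3
After step 4: n = 3
After step 5: n = 3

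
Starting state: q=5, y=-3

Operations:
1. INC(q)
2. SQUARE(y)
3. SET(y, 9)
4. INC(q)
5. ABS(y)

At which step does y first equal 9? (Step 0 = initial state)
Step 2

Tracing y:
Initial: y = -3
After step 1: y = -3
After step 2: y = 9 ← first occurrence
After step 3: y = 9
After step 4: y = 9
After step 5: y = 9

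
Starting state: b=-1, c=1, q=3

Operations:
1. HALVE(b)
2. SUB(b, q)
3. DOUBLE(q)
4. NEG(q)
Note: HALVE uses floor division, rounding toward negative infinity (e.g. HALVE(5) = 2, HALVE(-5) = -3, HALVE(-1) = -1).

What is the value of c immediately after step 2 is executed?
c = 1

Tracing c through execution:
Initial: c = 1
After step 1 (HALVE(b)): c = 1
After step 2 (SUB(b, q)): c = 1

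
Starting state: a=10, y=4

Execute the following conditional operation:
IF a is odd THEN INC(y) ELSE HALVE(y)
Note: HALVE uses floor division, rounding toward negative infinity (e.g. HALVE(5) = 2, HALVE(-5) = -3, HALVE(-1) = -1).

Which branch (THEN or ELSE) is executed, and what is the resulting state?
Branch: ELSE, Final state: a=10, y=2

Evaluating condition: a is odd
Condition is False, so ELSE branch executes
After HALVE(y): a=10, y=2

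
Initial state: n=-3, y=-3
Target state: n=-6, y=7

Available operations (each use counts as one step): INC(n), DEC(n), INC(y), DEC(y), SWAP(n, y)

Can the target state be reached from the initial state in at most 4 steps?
No

The target state cannot be reached within 4 steps.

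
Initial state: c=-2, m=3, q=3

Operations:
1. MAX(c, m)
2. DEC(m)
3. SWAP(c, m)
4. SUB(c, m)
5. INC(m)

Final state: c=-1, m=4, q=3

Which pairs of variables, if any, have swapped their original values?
None

Comparing initial and final values:
q: 3 → 3
m: 3 → 4
c: -2 → -1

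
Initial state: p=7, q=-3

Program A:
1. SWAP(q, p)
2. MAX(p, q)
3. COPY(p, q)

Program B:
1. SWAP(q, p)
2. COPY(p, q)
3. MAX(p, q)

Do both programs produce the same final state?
Yes

Program A final state: p=7, q=7
Program B final state: p=7, q=7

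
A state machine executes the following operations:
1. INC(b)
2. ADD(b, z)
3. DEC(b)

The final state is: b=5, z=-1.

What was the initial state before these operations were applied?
b=6, z=-1

Working backwards:
Final state: b=5, z=-1
Before step 3 (DEC(b)): b=6, z=-1
Before step 2 (ADD(b, z)): b=7, z=-1
Before step 1 (INC(b)): b=6, z=-1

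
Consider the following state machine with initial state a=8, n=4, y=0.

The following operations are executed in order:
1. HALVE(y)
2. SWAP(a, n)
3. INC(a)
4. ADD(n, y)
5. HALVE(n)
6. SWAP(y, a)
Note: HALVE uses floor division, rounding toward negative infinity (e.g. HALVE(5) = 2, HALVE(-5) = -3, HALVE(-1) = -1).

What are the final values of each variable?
{a: 0, n: 4, y: 5}

Step-by-step execution:
Initial: a=8, n=4, y=0
After step 1 (HALVE(y)): a=8, n=4, y=0
After step 2 (SWAP(a, n)): a=4, n=8, y=0
After step 3 (INC(a)): a=5, n=8, y=0
After step 4 (ADD(n, y)): a=5, n=8, y=0
After step 5 (HALVE(n)): a=5, n=4, y=0
After step 6 (SWAP(y, a)): a=0, n=4, y=5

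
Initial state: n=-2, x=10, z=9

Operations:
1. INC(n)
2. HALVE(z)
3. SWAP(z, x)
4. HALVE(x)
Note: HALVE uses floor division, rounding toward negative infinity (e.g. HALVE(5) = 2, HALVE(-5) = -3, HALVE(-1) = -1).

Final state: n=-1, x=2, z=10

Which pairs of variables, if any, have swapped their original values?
None

Comparing initial and final values:
x: 10 → 2
z: 9 → 10
n: -2 → -1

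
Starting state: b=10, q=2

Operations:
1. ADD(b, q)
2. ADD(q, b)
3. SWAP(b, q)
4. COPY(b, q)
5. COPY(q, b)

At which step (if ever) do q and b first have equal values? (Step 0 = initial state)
Step 4

q and b first become equal after step 4.

Comparing values at each step:
Initial: q=2, b=10
After step 1: q=2, b=12
After step 2: q=14, b=12
After step 3: q=12, b=14
After step 4: q=12, b=12 ← equal!
After step 5: q=12, b=12 ← equal!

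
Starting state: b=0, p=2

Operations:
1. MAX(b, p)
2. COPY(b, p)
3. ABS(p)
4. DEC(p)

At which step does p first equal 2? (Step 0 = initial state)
Step 0

Tracing p:
Initial: p = 2 ← first occurrence
After step 1: p = 2
After step 2: p = 2
After step 3: p = 2
After step 4: p = 1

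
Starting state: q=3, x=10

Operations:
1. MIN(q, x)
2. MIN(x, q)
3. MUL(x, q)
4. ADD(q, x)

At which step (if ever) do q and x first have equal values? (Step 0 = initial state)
Step 2

q and x first become equal after step 2.

Comparing values at each step:
Initial: q=3, x=10
After step 1: q=3, x=10
After step 2: q=3, x=3 ← equal!
After step 3: q=3, x=9
After step 4: q=12, x=9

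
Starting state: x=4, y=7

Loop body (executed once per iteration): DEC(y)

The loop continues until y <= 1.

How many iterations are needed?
6

Tracing iterations:
Initial: x=4, y=7
After iteration 1: x=4, y=6
After iteration 2: x=4, y=5
After iteration 3: x=4, y=4
After iteration 4: x=4, y=3
After iteration 5: x=4, y=2
After iteration 6: x=4, y=1
y <= 1 now holds, so the loop exits after 6 iterations.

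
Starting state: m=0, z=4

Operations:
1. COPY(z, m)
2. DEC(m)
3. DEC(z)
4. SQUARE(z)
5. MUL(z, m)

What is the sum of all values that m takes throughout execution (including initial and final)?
-4

Values of m at each step:
Initial: m = 0
After step 1: m = 0
After step 2: m = -1
After step 3: m = -1
After step 4: m = -1
After step 5: m = -1
Sum = 0 + 0 + -1 + -1 + -1 + -1 = -4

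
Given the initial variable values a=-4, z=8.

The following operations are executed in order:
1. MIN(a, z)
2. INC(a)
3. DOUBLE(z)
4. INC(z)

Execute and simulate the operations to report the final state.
{a: -3, z: 17}

Step-by-step execution:
Initial: a=-4, z=8
After step 1 (MIN(a, z)): a=-4, z=8
After step 2 (INC(a)): a=-3, z=8
After step 3 (DOUBLE(z)): a=-3, z=16
After step 4 (INC(z)): a=-3, z=17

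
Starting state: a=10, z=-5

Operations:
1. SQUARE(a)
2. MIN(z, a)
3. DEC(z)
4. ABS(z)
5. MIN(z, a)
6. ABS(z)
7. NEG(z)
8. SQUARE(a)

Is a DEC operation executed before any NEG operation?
Yes

First DEC: step 3
First NEG: step 7
Since 3 < 7, DEC comes first.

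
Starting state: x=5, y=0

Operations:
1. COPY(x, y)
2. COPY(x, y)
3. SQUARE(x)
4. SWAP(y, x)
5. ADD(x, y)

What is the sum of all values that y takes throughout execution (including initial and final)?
0

Values of y at each step:
Initial: y = 0
After step 1: y = 0
After step 2: y = 0
After step 3: y = 0
After step 4: y = 0
After step 5: y = 0
Sum = 0 + 0 + 0 + 0 + 0 + 0 = 0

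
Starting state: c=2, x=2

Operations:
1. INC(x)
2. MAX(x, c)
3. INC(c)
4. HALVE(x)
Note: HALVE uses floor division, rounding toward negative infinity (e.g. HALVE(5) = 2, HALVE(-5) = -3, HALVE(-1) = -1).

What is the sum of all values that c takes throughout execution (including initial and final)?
12

Values of c at each step:
Initial: c = 2
After step 1: c = 2
After step 2: c = 2
After step 3: c = 3
After step 4: c = 3
Sum = 2 + 2 + 2 + 3 + 3 = 12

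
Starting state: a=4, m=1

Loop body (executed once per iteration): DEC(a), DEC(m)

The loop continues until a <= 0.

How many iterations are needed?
4

Tracing iterations:
Initial: a=4, m=1
After iteration 1: a=3, m=0
After iteration 2: a=2, m=-1
After iteration 3: a=1, m=-2
After iteration 4: a=0, m=-3
a <= 0 now holds, so the loop exits after 4 iterations.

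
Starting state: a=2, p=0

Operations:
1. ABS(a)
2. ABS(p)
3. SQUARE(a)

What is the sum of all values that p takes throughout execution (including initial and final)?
0

Values of p at each step:
Initial: p = 0
After step 1: p = 0
After step 2: p = 0
After step 3: p = 0
Sum = 0 + 0 + 0 + 0 = 0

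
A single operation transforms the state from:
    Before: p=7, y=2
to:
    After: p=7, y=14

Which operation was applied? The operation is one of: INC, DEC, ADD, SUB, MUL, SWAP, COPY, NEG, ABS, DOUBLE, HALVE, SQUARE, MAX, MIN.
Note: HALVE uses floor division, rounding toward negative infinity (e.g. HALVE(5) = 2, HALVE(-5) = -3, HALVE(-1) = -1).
MUL(y, p)

Analyzing the change:
Before: p=7, y=2
After: p=7, y=14
Variable y changed from 2 to 14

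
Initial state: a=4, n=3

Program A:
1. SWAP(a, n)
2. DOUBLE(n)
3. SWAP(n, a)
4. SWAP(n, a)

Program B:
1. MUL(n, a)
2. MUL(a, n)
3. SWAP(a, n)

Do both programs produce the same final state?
No

Program A final state: a=3, n=8
Program B final state: a=12, n=48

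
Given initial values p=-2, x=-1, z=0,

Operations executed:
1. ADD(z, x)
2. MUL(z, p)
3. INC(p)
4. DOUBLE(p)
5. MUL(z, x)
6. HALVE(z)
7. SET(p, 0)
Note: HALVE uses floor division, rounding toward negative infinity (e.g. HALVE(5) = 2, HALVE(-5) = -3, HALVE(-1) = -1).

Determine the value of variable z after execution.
z = -1

Tracing execution:
Step 1: ADD(z, x) → z = -1
Step 2: MUL(z, p) → z = 2
Step 3: INC(p) → z = 2
Step 4: DOUBLE(p) → z = 2
Step 5: MUL(z, x) → z = -2
Step 6: HALVE(z) → z = -1
Step 7: SET(p, 0) → z = -1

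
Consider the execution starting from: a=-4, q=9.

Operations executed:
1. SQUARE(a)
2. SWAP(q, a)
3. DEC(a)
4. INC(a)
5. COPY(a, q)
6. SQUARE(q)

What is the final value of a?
a = 16

Tracing execution:
Step 1: SQUARE(a) → a = 16
Step 2: SWAP(q, a) → a = 9
Step 3: DEC(a) → a = 8
Step 4: INC(a) → a = 9
Step 5: COPY(a, q) → a = 16
Step 6: SQUARE(q) → a = 16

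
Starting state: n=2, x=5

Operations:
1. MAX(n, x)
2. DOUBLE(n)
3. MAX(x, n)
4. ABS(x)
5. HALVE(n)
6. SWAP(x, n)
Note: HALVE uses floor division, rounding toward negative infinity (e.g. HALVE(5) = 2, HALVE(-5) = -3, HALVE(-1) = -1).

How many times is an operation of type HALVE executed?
1

Counting HALVE operations:
Step 5: HALVE(n) ← HALVE
Total: 1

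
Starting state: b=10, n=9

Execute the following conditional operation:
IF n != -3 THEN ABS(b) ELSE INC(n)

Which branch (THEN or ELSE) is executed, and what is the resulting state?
Branch: THEN, Final state: b=10, n=9

Evaluating condition: n != -3
n = 9
Condition is True, so THEN branch executes
After ABS(b): b=10, n=9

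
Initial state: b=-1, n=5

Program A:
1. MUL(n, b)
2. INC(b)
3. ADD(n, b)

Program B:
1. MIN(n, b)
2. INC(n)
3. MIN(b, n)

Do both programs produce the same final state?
No

Program A final state: b=0, n=-5
Program B final state: b=-1, n=0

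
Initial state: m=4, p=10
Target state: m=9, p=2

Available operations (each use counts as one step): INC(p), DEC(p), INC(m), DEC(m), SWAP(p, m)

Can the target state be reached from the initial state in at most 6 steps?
Yes

Path (4 steps): DEC(p) → DEC(m) → DEC(m) → SWAP(p, m)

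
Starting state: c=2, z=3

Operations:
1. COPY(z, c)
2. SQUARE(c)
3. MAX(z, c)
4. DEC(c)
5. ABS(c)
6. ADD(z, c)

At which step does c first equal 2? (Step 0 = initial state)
Step 0

Tracing c:
Initial: c = 2 ← first occurrence
After step 1: c = 2
After step 2: c = 4
After step 3: c = 4
After step 4: c = 3
After step 5: c = 3
After step 6: c = 3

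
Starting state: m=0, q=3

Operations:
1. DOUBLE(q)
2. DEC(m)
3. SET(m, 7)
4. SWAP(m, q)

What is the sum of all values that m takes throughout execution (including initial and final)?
12

Values of m at each step:
Initial: m = 0
After step 1: m = 0
After step 2: m = -1
After step 3: m = 7
After step 4: m = 6
Sum = 0 + 0 + -1 + 7 + 6 = 12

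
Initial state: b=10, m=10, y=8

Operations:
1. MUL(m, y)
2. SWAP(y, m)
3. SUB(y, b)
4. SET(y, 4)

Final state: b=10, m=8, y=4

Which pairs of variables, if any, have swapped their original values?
None

Comparing initial and final values:
y: 8 → 4
m: 10 → 8
b: 10 → 10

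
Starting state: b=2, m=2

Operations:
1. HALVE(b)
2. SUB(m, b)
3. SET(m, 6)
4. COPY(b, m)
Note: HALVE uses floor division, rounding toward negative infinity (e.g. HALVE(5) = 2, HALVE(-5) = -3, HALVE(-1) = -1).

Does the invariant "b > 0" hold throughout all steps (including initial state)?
Yes

The invariant holds at every step.

State at each step:
Initial: b=2, m=2
After step 1: b=1, m=2
After step 2: b=1, m=1
After step 3: b=1, m=6
After step 4: b=6, m=6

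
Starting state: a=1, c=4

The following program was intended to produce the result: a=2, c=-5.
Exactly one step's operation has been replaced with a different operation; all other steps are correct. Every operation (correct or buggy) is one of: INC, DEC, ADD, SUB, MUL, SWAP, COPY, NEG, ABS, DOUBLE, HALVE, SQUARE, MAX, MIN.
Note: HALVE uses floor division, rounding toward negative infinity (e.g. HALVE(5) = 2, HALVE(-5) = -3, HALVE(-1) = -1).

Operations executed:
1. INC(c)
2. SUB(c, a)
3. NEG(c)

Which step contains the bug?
Step 2

Trace with buggy code:
Initial: a=1, c=4
After step 1: a=1, c=5
After step 2: a=1, c=4
After step 3: a=1, c=-4
Actual final a=1, c=-4 ≠ expected a=2, c=-5.
Step 2 is the only position where a single-operation replacement can produce the expected result.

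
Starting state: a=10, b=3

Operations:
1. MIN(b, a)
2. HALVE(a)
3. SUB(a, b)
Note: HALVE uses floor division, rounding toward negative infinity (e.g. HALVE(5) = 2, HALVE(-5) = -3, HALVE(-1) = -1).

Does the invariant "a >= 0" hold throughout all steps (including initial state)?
Yes

The invariant holds at every step.

State at each step:
Initial: a=10, b=3
After step 1: a=10, b=3
After step 2: a=5, b=3
After step 3: a=2, b=3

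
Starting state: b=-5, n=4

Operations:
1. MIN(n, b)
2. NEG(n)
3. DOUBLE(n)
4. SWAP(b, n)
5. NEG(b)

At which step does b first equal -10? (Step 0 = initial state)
Step 5

Tracing b:
Initial: b = -5
After step 1: b = -5
After step 2: b = -5
After step 3: b = -5
After step 4: b = 10
After step 5: b = -10 ← first occurrence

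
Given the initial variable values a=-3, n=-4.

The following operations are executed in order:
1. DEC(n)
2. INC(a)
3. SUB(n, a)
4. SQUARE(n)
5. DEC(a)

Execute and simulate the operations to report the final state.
{a: -3, n: 9}

Step-by-step execution:
Initial: a=-3, n=-4
After step 1 (DEC(n)): a=-3, n=-5
After step 2 (INC(a)): a=-2, n=-5
After step 3 (SUB(n, a)): a=-2, n=-3
After step 4 (SQUARE(n)): a=-2, n=9
After step 5 (DEC(a)): a=-3, n=9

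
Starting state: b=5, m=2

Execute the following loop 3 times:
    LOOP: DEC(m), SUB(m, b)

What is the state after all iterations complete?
b=5, m=-16

Iteration trace:
Start: b=5, m=2
After iteration 1: b=5, m=-4
After iteration 2: b=5, m=-10
After iteration 3: b=5, m=-16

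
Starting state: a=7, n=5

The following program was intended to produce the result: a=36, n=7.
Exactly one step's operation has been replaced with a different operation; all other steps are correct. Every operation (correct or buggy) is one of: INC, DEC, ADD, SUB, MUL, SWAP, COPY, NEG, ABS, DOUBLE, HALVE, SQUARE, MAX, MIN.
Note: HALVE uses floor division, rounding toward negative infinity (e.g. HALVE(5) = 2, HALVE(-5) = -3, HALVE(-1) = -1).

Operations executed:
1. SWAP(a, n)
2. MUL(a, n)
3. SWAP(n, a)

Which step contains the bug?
Step 3

Trace with buggy code:
Initial: a=7, n=5
After step 1: a=5, n=7
After step 2: a=35, n=7
After step 3: a=7, n=35
Actual final a=7, n=35 ≠ expected a=36, n=7.
Step 3 is the only position where a single-operation replacement can produce the expected result.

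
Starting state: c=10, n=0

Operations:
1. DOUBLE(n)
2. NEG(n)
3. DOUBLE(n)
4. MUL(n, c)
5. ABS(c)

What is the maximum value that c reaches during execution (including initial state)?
10

Values of c at each step:
Initial: c = 10 ← maximum
After step 1: c = 10
After step 2: c = 10
After step 3: c = 10
After step 4: c = 10
After step 5: c = 10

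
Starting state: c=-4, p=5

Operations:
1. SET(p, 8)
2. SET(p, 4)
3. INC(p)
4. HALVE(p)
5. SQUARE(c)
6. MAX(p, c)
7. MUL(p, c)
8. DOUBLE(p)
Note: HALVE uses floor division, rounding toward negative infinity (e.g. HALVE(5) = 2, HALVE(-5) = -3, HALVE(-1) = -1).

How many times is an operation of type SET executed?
2

Counting SET operations:
Step 1: SET(p, 8) ← SET
Step 2: SET(p, 4) ← SET
Total: 2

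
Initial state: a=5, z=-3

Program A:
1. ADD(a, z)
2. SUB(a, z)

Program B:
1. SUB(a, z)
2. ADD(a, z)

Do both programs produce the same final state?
Yes

Program A final state: a=5, z=-3
Program B final state: a=5, z=-3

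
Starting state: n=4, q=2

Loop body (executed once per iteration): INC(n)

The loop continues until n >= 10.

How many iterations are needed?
6

Tracing iterations:
Initial: n=4, q=2
After iteration 1: n=5, q=2
After iteration 2: n=6, q=2
After iteration 3: n=7, q=2
After iteration 4: n=8, q=2
After iteration 5: n=9, q=2
After iteration 6: n=10, q=2
n >= 10 now holds, so the loop exits after 6 iterations.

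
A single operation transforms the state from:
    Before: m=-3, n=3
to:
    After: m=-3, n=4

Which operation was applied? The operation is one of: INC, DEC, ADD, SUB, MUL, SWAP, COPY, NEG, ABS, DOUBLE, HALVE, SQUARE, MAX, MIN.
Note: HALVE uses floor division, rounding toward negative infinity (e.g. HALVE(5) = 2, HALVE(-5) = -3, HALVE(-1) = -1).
INC(n)

Analyzing the change:
Before: m=-3, n=3
After: m=-3, n=4
Variable n changed from 3 to 4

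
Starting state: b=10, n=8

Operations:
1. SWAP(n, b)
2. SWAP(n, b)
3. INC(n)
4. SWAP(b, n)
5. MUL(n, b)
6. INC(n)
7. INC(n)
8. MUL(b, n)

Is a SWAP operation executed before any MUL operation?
Yes

First SWAP: step 1
First MUL: step 5
Since 1 < 5, SWAP comes first.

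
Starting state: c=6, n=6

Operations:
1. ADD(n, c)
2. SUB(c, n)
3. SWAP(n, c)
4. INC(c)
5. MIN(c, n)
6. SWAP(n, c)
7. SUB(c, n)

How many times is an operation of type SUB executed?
2

Counting SUB operations:
Step 2: SUB(c, n) ← SUB
Step 7: SUB(c, n) ← SUB
Total: 2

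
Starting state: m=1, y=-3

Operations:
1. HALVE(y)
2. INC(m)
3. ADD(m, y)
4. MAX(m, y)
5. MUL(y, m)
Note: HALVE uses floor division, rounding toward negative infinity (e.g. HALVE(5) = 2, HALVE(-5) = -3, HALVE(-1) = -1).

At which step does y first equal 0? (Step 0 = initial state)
Step 5

Tracing y:
Initial: y = -3
After step 1: y = -2
After step 2: y = -2
After step 3: y = -2
After step 4: y = -2
After step 5: y = 0 ← first occurrence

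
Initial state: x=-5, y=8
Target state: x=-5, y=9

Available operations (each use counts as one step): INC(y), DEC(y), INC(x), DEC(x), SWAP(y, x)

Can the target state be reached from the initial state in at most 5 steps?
Yes

Path (1 step): INC(y)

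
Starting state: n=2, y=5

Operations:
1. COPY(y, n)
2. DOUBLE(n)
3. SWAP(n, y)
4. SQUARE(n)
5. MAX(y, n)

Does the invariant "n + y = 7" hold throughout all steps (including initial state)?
No, violated after step 1

The invariant is violated after step 1.

State at each step:
Initial: n=2, y=5
After step 1: n=2, y=2
After step 2: n=4, y=2
After step 3: n=2, y=4
After step 4: n=4, y=4
After step 5: n=4, y=4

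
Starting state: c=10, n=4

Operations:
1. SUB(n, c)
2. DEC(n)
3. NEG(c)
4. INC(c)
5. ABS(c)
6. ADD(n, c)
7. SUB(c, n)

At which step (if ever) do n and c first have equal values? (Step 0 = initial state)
Never

n and c never become equal during execution.

Comparing values at each step:
Initial: n=4, c=10
After step 1: n=-6, c=10
After step 2: n=-7, c=10
After step 3: n=-7, c=-10
After step 4: n=-7, c=-9
After step 5: n=-7, c=9
After step 6: n=2, c=9
After step 7: n=2, c=7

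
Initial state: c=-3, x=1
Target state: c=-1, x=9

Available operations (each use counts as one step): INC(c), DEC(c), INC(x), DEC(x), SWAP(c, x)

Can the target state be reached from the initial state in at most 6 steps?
No

The target state cannot be reached within 6 steps.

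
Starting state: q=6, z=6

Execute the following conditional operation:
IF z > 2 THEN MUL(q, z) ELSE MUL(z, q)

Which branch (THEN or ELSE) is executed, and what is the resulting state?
Branch: THEN, Final state: q=36, z=6

Evaluating condition: z > 2
z = 6
Condition is True, so THEN branch executes
After MUL(q, z): q=36, z=6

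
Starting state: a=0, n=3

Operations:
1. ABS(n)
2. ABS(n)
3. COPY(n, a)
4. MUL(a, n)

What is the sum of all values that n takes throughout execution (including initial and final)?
9

Values of n at each step:
Initial: n = 3
After step 1: n = 3
After step 2: n = 3
After step 3: n = 0
After step 4: n = 0
Sum = 3 + 3 + 3 + 0 + 0 = 9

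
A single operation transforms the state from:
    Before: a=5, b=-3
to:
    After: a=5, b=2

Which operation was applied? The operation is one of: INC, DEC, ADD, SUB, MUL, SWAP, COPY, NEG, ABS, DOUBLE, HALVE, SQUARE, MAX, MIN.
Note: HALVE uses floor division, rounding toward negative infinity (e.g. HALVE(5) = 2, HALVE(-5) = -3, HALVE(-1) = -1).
ADD(b, a)

Analyzing the change:
Before: a=5, b=-3
After: a=5, b=2
Variable b changed from -3 to 2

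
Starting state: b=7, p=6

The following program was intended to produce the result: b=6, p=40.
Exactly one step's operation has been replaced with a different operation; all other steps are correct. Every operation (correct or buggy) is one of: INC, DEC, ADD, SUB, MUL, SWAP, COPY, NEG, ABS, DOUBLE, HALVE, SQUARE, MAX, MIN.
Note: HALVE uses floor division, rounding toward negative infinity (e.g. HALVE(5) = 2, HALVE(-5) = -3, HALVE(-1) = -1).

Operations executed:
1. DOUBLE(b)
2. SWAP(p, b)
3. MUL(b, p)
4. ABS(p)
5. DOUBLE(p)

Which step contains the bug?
Step 3

Trace with buggy code:
Initial: b=7, p=6
After step 1: b=14, p=6
After step 2: b=6, p=14
After step 3: b=84, p=14
After step 4: b=84, p=14
After step 5: b=84, p=28
Actual final b=84, p=28 ≠ expected b=6, p=40.
Step 3 is the only position where a single-operation replacement can produce the expected result.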